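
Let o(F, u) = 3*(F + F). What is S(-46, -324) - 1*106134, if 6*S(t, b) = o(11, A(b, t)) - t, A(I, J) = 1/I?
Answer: -318346/3 ≈ -1.0612e+5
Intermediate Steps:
o(F, u) = 6*F (o(F, u) = 3*(2*F) = 6*F)
S(t, b) = 11 - t/6 (S(t, b) = (6*11 - t)/6 = (66 - t)/6 = 11 - t/6)
S(-46, -324) - 1*106134 = (11 - ⅙*(-46)) - 1*106134 = (11 + 23/3) - 106134 = 56/3 - 106134 = -318346/3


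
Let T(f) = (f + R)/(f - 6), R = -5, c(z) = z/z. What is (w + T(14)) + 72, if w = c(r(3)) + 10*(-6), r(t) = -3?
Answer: 113/8 ≈ 14.125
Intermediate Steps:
c(z) = 1
w = -59 (w = 1 + 10*(-6) = 1 - 60 = -59)
T(f) = (-5 + f)/(-6 + f) (T(f) = (f - 5)/(f - 6) = (-5 + f)/(-6 + f))
(w + T(14)) + 72 = (-59 + (-5 + 14)/(-6 + 14)) + 72 = (-59 + 9/8) + 72 = -463/8 + 72 = 113/8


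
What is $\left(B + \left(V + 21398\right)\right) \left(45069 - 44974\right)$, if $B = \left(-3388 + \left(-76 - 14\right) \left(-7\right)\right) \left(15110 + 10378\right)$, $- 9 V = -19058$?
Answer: $- \frac{60082892120}{9} \approx -6.6759 \cdot 10^{9}$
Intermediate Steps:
$V = \frac{19058}{9}$ ($V = \left(- \frac{1}{9}\right) \left(-19058\right) = \frac{19058}{9} \approx 2117.6$)
$B = -70295904$ ($B = \left(-3388 - -630\right) 25488 = \left(-3388 + 630\right) 25488 = \left(-2758\right) 25488 = -70295904$)
$\left(B + \left(V + 21398\right)\right) \left(45069 - 44974\right) = \left(-70295904 + \left(\frac{19058}{9} + 21398\right)\right) \left(45069 - 44974\right) = \left(-70295904 + \frac{211640}{9}\right) 95 = \left(- \frac{632451496}{9}\right) 95 = - \frac{60082892120}{9}$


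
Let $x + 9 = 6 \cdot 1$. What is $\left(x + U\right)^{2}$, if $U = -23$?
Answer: $676$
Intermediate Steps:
$x = -3$ ($x = -9 + 6 \cdot 1 = -9 + 6 = -3$)
$\left(x + U\right)^{2} = \left(-3 - 23\right)^{2} = \left(-26\right)^{2} = 676$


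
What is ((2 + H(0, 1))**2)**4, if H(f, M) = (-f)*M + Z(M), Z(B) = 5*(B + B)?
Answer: 429981696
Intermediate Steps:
Z(B) = 10*B (Z(B) = 5*(2*B) = 10*B)
H(f, M) = 10*M - M*f (H(f, M) = (-f)*M + 10*M = -M*f + 10*M = 10*M - M*f)
((2 + H(0, 1))**2)**4 = ((2 + 1*(10 - 1*0))**2)**4 = ((2 + 1*(10 + 0))**2)**4 = ((2 + 1*10)**2)**4 = ((2 + 10)**2)**4 = (12**2)**4 = 144**4 = 429981696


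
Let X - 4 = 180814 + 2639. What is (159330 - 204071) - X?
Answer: -228198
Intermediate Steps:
X = 183457 (X = 4 + (180814 + 2639) = 4 + 183453 = 183457)
(159330 - 204071) - X = (159330 - 204071) - 1*183457 = -44741 - 183457 = -228198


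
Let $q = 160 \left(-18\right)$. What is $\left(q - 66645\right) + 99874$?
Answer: $30349$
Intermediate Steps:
$q = -2880$
$\left(q - 66645\right) + 99874 = \left(-2880 - 66645\right) + 99874 = -69525 + 99874 = 30349$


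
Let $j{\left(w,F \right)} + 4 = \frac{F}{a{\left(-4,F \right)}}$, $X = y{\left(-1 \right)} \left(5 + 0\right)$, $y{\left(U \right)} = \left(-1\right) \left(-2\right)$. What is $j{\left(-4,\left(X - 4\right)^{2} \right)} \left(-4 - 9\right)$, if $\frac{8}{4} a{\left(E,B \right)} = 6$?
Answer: $-104$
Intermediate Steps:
$a{\left(E,B \right)} = 3$ ($a{\left(E,B \right)} = \frac{1}{2} \cdot 6 = 3$)
$y{\left(U \right)} = 2$
$X = 10$ ($X = 2 \left(5 + 0\right) = 2 \cdot 5 = 10$)
$j{\left(w,F \right)} = -4 + \frac{F}{3}$
$j{\left(-4,\left(X - 4\right)^{2} \right)} \left(-4 - 9\right) = \left(-4 + \frac{\left(10 - 4\right)^{2}}{3}\right) \left(-4 - 9\right) = \left(-4 + \frac{6^{2}}{3}\right) \left(-13\right) = \left(-4 + \frac{1}{3} \cdot 36\right) \left(-13\right) = \left(-4 + 12\right) \left(-13\right) = 8 \left(-13\right) = -104$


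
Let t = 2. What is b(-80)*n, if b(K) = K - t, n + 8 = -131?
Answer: 11398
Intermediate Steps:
n = -139 (n = -8 - 131 = -139)
b(K) = -2 + K (b(K) = K - 1*2 = K - 2 = -2 + K)
b(-80)*n = (-2 - 80)*(-139) = -82*(-139) = 11398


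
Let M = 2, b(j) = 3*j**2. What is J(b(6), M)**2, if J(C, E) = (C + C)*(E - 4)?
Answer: 186624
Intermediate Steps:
J(C, E) = 2*C*(-4 + E) (J(C, E) = (2*C)*(-4 + E) = 2*C*(-4 + E))
J(b(6), M)**2 = (2*(3*6**2)*(-4 + 2))**2 = (2*(3*36)*(-2))**2 = (2*108*(-2))**2 = (-432)**2 = 186624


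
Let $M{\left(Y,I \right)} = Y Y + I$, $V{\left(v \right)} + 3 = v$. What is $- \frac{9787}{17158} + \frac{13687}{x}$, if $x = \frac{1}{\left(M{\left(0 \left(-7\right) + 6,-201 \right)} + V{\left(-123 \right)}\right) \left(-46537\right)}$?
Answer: $\frac{3180286918614995}{17158} \approx 1.8535 \cdot 10^{11}$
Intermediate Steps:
$V{\left(v \right)} = -3 + v$
$M{\left(Y,I \right)} = I + Y^{2}$ ($M{\left(Y,I \right)} = Y^{2} + I = I + Y^{2}$)
$x = \frac{1}{13542267}$ ($x = \frac{1}{\left(\left(-201 + \left(0 \left(-7\right) + 6\right)^{2}\right) - 126\right) \left(-46537\right)} = \frac{1}{\left(-201 + \left(0 + 6\right)^{2}\right) - 126} \left(- \frac{1}{46537}\right) = \frac{1}{\left(-201 + 6^{2}\right) - 126} \left(- \frac{1}{46537}\right) = \frac{1}{\left(-201 + 36\right) - 126} \left(- \frac{1}{46537}\right) = \frac{1}{-165 - 126} \left(- \frac{1}{46537}\right) = \frac{1}{-291} \left(- \frac{1}{46537}\right) = \left(- \frac{1}{291}\right) \left(- \frac{1}{46537}\right) = \frac{1}{13542267} \approx 7.3843 \cdot 10^{-8}$)
$- \frac{9787}{17158} + \frac{13687}{x} = - \frac{9787}{17158} + 13687 \frac{1}{\frac{1}{13542267}} = \left(-9787\right) \frac{1}{17158} + 13687 \cdot 13542267 = - \frac{9787}{17158} + 185353008429 = \frac{3180286918614995}{17158}$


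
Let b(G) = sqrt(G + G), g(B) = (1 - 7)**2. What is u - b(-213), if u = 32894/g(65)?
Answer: 16447/18 - I*sqrt(426) ≈ 913.72 - 20.64*I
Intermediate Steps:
g(B) = 36 (g(B) = (-6)**2 = 36)
b(G) = sqrt(2)*sqrt(G) (b(G) = sqrt(2*G) = sqrt(2)*sqrt(G))
u = 16447/18 (u = 32894/36 = 32894*(1/36) = 16447/18 ≈ 913.72)
u - b(-213) = 16447/18 - sqrt(2)*sqrt(-213) = 16447/18 - sqrt(2)*I*sqrt(213) = 16447/18 - I*sqrt(426)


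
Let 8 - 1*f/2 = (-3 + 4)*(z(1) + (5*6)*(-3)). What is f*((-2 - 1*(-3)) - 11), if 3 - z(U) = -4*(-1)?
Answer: -1980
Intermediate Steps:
z(U) = -1 (z(U) = 3 - (-4)*(-1) = 3 - 1*4 = 3 - 4 = -1)
f = 198 (f = 16 - 2*(-3 + 4)*(-1 + (5*6)*(-3)) = 16 - 2*(-1 + 30*(-3)) = 16 - 2*(-1 - 90) = 16 - 2*(-91) = 16 + 182 = 198)
f*((-2 - 1*(-3)) - 11) = 198*((-2 - 1*(-3)) - 11) = 198*((-2 + 3) - 11) = 198*(1 - 11) = 198*(-10) = -1980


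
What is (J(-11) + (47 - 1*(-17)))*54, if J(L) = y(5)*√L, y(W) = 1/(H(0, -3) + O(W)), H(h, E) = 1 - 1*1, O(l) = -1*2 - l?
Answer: 3456 - 54*I*√11/7 ≈ 3456.0 - 25.585*I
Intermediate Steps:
O(l) = -2 - l
H(h, E) = 0 (H(h, E) = 1 - 1 = 0)
y(W) = 1/(-2 - W) (y(W) = 1/(0 + (-2 - W)) = 1/(-2 - W))
J(L) = -√L/7 (J(L) = (-1/(2 + 5))*√L = (-1/7)*√L = (-1*⅐)*√L = -√L/7)
(J(-11) + (47 - 1*(-17)))*54 = (-I*√11/7 + (47 - 1*(-17)))*54 = (-I*√11/7 + (47 + 17))*54 = (-I*√11/7 + 64)*54 = (64 - I*√11/7)*54 = 3456 - 54*I*√11/7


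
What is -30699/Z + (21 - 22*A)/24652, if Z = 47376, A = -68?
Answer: -19025621/32442032 ≈ -0.58645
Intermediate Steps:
-30699/Z + (21 - 22*A)/24652 = -30699/47376 + (21 - 22*(-68))/24652 = -30699*1/47376 + (21 + 1496)*(1/24652) = -3411/5264 + 1517*(1/24652) = -3411/5264 + 1517/24652 = -19025621/32442032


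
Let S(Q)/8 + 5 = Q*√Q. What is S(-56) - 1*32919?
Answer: -32959 - 896*I*√14 ≈ -32959.0 - 3352.5*I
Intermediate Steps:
S(Q) = -40 + 8*Q^(3/2) (S(Q) = -40 + 8*(Q*√Q) = -40 + 8*Q^(3/2))
S(-56) - 1*32919 = (-40 + 8*(-56)^(3/2)) - 1*32919 = (-40 + 8*(-112*I*√14)) - 32919 = (-40 - 896*I*√14) - 32919 = -32959 - 896*I*√14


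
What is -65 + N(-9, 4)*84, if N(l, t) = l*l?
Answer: 6739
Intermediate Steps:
N(l, t) = l²
-65 + N(-9, 4)*84 = -65 + (-9)²*84 = -65 + 81*84 = -65 + 6804 = 6739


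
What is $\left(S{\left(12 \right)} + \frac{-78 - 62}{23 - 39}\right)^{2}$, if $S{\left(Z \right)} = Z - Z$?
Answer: $\frac{1225}{16} \approx 76.563$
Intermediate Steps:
$S{\left(Z \right)} = 0$
$\left(S{\left(12 \right)} + \frac{-78 - 62}{23 - 39}\right)^{2} = \left(0 + \frac{-78 - 62}{23 - 39}\right)^{2} = \left(0 - \frac{140}{-16}\right)^{2} = \left(0 - - \frac{35}{4}\right)^{2} = \left(0 + \frac{35}{4}\right)^{2} = \left(\frac{35}{4}\right)^{2} = \frac{1225}{16}$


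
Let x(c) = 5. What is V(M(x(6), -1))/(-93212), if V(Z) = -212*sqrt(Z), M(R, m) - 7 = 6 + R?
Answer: 159*sqrt(2)/23303 ≈ 0.0096494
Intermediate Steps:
M(R, m) = 13 + R (M(R, m) = 7 + (6 + R) = 13 + R)
V(M(x(6), -1))/(-93212) = -212*sqrt(13 + 5)/(-93212) = -636*sqrt(2)*(-1/93212) = 159*sqrt(2)/23303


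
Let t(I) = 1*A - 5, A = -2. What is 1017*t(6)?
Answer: -7119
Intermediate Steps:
t(I) = -7 (t(I) = 1*(-2) - 5 = -2 - 5 = -7)
1017*t(6) = 1017*(-7) = -7119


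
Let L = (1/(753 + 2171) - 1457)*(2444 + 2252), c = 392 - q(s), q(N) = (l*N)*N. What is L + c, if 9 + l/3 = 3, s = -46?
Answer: -4973424578/731 ≈ -6.8036e+6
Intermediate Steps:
l = -18 (l = -27 + 3*3 = -27 + 9 = -18)
q(N) = -18*N**2 (q(N) = (-18*N)*N = -18*N**2)
c = 38480 (c = 392 - (-18)*(-46)**2 = 392 - (-18)*2116 = 392 - 1*(-38088) = 392 + 38088 = 38480)
L = -5001553458/731 (L = (1/2924 - 1457)*4696 = -4260267/2924*4696 = -5001553458/731 ≈ -6.8421e+6)
L + c = -5001553458/731 + 38480 = -4973424578/731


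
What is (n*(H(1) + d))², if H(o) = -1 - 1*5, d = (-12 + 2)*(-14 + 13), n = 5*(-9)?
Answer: 32400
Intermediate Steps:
n = -45
d = 10 (d = -10*(-1) = 10)
H(o) = -6 (H(o) = -1 - 5 = -6)
(n*(H(1) + d))² = (-45*(-6 + 10))² = (-45*4)² = (-180)² = 32400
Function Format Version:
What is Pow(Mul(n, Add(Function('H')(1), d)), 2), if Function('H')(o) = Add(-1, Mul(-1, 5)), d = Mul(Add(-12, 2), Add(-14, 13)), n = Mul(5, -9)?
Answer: 32400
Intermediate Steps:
n = -45
d = 10 (d = Mul(-10, -1) = 10)
Function('H')(o) = -6 (Function('H')(o) = Add(-1, -5) = -6)
Pow(Mul(n, Add(Function('H')(1), d)), 2) = Pow(Mul(-45, Add(-6, 10)), 2) = Pow(Mul(-45, 4), 2) = Pow(-180, 2) = 32400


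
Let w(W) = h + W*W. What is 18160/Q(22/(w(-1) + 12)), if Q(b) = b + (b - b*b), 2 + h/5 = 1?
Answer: -290560/33 ≈ -8804.8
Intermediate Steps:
h = -5 (h = -10 + 5*1 = -10 + 5 = -5)
w(W) = -5 + W² (w(W) = -5 + W*W = -5 + W²)
Q(b) = -b² + 2*b (Q(b) = b + (b - b²) = -b² + 2*b)
18160/Q(22/(w(-1) + 12)) = 18160/(((22/((-5 + (-1)²) + 12))*(2 - 22/((-5 + (-1)²) + 12)))) = 18160/(((22/((-5 + 1) + 12))*(2 - 22/((-5 + 1) + 12)))) = 18160/(((22/(-4 + 12))*(2 - 22/(-4 + 12)))) = 18160/(((22/8)*(2 - 22/8))) = 18160/(((22*(⅛))*(2 - 22/8))) = 18160/((11*(2 - 1*11/4)/4)) = 18160/((11*(2 - 11/4)/4)) = 18160/(((11/4)*(-¾))) = 18160/(-33/16) = 18160*(-16/33) = -290560/33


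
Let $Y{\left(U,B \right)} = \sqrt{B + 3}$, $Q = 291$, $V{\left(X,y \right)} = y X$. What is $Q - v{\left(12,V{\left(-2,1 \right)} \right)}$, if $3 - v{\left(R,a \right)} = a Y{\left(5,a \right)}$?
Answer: $286$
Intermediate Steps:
$V{\left(X,y \right)} = X y$
$Y{\left(U,B \right)} = \sqrt{3 + B}$
$v{\left(R,a \right)} = 3 - a \sqrt{3 + a}$
$Q - v{\left(12,V{\left(-2,1 \right)} \right)} = 291 - \left(3 - \left(-2\right) 1 \sqrt{3 - 2}\right) = 291 - \left(3 - - 2 \sqrt{3 - 2}\right) = 291 - \left(3 - - 2 \sqrt{1}\right) = 291 - \left(3 - \left(-2\right) 1\right) = 291 - \left(3 + 2\right) = 291 - 5 = 286$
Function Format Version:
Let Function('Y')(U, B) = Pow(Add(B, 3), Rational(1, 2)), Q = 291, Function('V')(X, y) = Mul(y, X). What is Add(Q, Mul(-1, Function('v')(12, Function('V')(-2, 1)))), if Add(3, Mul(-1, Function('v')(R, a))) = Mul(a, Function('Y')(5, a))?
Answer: 286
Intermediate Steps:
Function('V')(X, y) = Mul(X, y)
Function('Y')(U, B) = Pow(Add(3, B), Rational(1, 2))
Function('v')(R, a) = Add(3, Mul(-1, a, Pow(Add(3, a), Rational(1, 2)))) (Function('v')(R, a) = Add(3, Mul(-1, Mul(a, Pow(Add(3, a), Rational(1, 2))))) = Add(3, Mul(-1, a, Pow(Add(3, a), Rational(1, 2)))))
Add(Q, Mul(-1, Function('v')(12, Function('V')(-2, 1)))) = Add(291, Mul(-1, Add(3, Mul(-1, Mul(-2, 1), Pow(Add(3, Mul(-2, 1)), Rational(1, 2)))))) = Add(291, Mul(-1, Add(3, Mul(-1, -2, Pow(Add(3, -2), Rational(1, 2)))))) = Add(291, Mul(-1, Add(3, Mul(-1, -2, Pow(1, Rational(1, 2)))))) = Add(291, Mul(-1, Add(3, Mul(-1, -2, 1)))) = Add(291, Mul(-1, Add(3, 2))) = Add(291, Mul(-1, 5)) = Add(291, -5) = 286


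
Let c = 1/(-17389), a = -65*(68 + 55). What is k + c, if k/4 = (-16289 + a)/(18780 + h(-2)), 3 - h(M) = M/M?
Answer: -844558343/163300099 ≈ -5.1718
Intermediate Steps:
a = -7995 (a = -65*123 = -7995)
h(M) = 2 (h(M) = 3 - M/M = 3 - 1*1 = 3 - 1 = 2)
c = -1/17389 ≈ -5.7508e-5
k = -48568/9391 (k = 4*((-16289 - 7995)/(18780 + 2)) = 4*(-24284/18782) = 4*(-24284*1/18782) = 4*(-12142/9391) = -48568/9391 ≈ -5.1718)
k + c = -48568/9391 - 1/17389 = -844558343/163300099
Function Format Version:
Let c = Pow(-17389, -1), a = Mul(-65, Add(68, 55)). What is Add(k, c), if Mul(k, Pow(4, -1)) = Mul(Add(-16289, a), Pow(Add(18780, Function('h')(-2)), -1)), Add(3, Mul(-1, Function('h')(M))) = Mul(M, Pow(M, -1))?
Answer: Rational(-844558343, 163300099) ≈ -5.1718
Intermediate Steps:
a = -7995 (a = Mul(-65, 123) = -7995)
Function('h')(M) = 2 (Function('h')(M) = Add(3, Mul(-1, Mul(M, Pow(M, -1)))) = Add(3, Mul(-1, 1)) = Add(3, -1) = 2)
c = Rational(-1, 17389) ≈ -5.7508e-5
k = Rational(-48568, 9391) (k = Mul(4, Mul(Add(-16289, -7995), Pow(Add(18780, 2), -1))) = Mul(4, Mul(-24284, Pow(18782, -1))) = Mul(4, Mul(-24284, Rational(1, 18782))) = Mul(4, Rational(-12142, 9391)) = Rational(-48568, 9391) ≈ -5.1718)
Add(k, c) = Add(Rational(-48568, 9391), Rational(-1, 17389)) = Rational(-844558343, 163300099)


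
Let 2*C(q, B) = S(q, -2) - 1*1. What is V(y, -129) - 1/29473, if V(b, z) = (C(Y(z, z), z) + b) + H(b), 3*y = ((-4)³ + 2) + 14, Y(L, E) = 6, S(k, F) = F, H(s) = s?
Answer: -1974693/58946 ≈ -33.500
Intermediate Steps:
y = -16 (y = (((-4)³ + 2) + 14)/3 = ((-64 + 2) + 14)/3 = (-62 + 14)/3 = (⅓)*(-48) = -16)
C(q, B) = -3/2 (C(q, B) = (-2 - 1*1)/2 = (-2 - 1)/2 = (½)*(-3) = -3/2)
V(b, z) = -3/2 + 2*b (V(b, z) = (-3/2 + b) + b = -3/2 + 2*b)
V(y, -129) - 1/29473 = (-3/2 + 2*(-16)) - 1/29473 = (-3/2 - 32) - 1*1/29473 = -67/2 - 1/29473 = -1974693/58946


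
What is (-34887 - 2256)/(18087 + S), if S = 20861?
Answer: -37143/38948 ≈ -0.95366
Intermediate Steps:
(-34887 - 2256)/(18087 + S) = (-34887 - 2256)/(18087 + 20861) = -37143/38948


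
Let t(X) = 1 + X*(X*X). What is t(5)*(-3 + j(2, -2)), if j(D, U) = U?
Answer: -630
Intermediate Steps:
t(X) = 1 + X³ (t(X) = 1 + X*X² = 1 + X³)
t(5)*(-3 + j(2, -2)) = (1 + 5³)*(-3 - 2) = (1 + 125)*(-5) = 126*(-5) = -630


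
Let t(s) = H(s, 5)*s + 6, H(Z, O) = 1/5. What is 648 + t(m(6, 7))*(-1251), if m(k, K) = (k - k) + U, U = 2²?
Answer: -39294/5 ≈ -7858.8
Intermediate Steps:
H(Z, O) = ⅕
U = 4
m(k, K) = 4 (m(k, K) = (k - k) + 4 = 0 + 4 = 4)
t(s) = 6 + s/5 (t(s) = s/5 + 6 = 6 + s/5)
648 + t(m(6, 7))*(-1251) = 648 + (6 + (⅕)*4)*(-1251) = 648 + (6 + ⅘)*(-1251) = 648 + (34/5)*(-1251) = 648 - 42534/5 = -39294/5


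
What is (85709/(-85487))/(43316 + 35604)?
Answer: -85709/6746634040 ≈ -1.2704e-5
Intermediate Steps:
(85709/(-85487))/(43316 + 35604) = (85709*(-1/85487))/78920 = -85709/85487*1/78920 = -85709/6746634040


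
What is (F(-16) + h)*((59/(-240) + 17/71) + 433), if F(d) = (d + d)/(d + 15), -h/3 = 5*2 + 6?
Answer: -7378211/1065 ≈ -6927.9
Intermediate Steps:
h = -48 (h = -3*(5*2 + 6) = -3*(10 + 6) = -3*16 = -48)
F(d) = 2*d/(15 + d) (F(d) = (2*d)/(15 + d) = 2*d/(15 + d))
(F(-16) + h)*((59/(-240) + 17/71) + 433) = (2*(-16)/(15 - 16) - 48)*((59/(-240) + 17/71) + 433) = (2*(-16)/(-1) - 48)*((59*(-1/240) + 17*(1/71)) + 433) = (2*(-16)*(-1) - 48)*((-59/240 + 17/71) + 433) = (32 - 48)*(-109/17040 + 433) = -16*7378211/17040 = -7378211/1065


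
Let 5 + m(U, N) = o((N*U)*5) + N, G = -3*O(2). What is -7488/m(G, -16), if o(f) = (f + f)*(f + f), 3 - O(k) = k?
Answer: -2496/76793 ≈ -0.032503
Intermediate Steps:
O(k) = 3 - k
G = -3 (G = -3*(3 - 1*2) = -3*(3 - 2) = -3*1 = -3)
o(f) = 4*f**2 (o(f) = (2*f)*(2*f) = 4*f**2)
m(U, N) = -5 + N + 100*N**2*U**2 (m(U, N) = -5 + (4*((N*U)*5)**2 + N) = -5 + (4*(5*N*U)**2 + N) = -5 + (4*(25*N**2*U**2) + N) = -5 + (100*N**2*U**2 + N) = -5 + (N + 100*N**2*U**2) = -5 + N + 100*N**2*U**2)
-7488/m(G, -16) = -7488/(-5 - 16 + 100*(-16)**2*(-3)**2) = -7488/(-5 - 16 + 100*256*9) = -7488/(-5 - 16 + 230400) = -7488/230379 = -7488*1/230379 = -2496/76793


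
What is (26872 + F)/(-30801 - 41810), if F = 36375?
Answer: -63247/72611 ≈ -0.87104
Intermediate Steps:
(26872 + F)/(-30801 - 41810) = (26872 + 36375)/(-30801 - 41810) = 63247/(-72611) = 63247*(-1/72611) = -63247/72611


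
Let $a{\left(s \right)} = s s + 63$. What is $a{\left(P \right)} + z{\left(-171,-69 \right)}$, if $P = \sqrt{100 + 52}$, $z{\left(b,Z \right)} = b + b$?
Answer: $-127$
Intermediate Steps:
$z{\left(b,Z \right)} = 2 b$
$P = 2 \sqrt{38}$ ($P = \sqrt{152} = 2 \sqrt{38} \approx 12.329$)
$a{\left(s \right)} = 63 + s^{2}$ ($a{\left(s \right)} = s^{2} + 63 = 63 + s^{2}$)
$a{\left(P \right)} + z{\left(-171,-69 \right)} = \left(63 + \left(2 \sqrt{38}\right)^{2}\right) + 2 \left(-171\right) = \left(63 + 152\right) - 342 = 215 - 342 = -127$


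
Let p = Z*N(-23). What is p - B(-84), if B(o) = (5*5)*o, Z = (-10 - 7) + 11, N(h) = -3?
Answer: 2118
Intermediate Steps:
Z = -6 (Z = -17 + 11 = -6)
B(o) = 25*o
p = 18 (p = -6*(-3) = 18)
p - B(-84) = 18 - 25*(-84) = 18 - 1*(-2100) = 18 + 2100 = 2118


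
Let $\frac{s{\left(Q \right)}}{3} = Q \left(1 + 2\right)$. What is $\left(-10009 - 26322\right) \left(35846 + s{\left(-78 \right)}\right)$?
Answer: $-1276816664$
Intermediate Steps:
$s{\left(Q \right)} = 9 Q$ ($s{\left(Q \right)} = 3 Q \left(1 + 2\right) = 3 Q 3 = 3 \cdot 3 Q = 9 Q$)
$\left(-10009 - 26322\right) \left(35846 + s{\left(-78 \right)}\right) = \left(-10009 - 26322\right) \left(35846 + 9 \left(-78\right)\right) = - 36331 \left(35846 - 702\right) = \left(-36331\right) 35144 = -1276816664$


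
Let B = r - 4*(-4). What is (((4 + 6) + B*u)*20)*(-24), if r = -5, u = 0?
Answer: -4800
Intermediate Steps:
B = 11 (B = -5 - 4*(-4) = -5 + 16 = 11)
(((4 + 6) + B*u)*20)*(-24) = (((4 + 6) + 11*0)*20)*(-24) = ((10 + 0)*20)*(-24) = (10*20)*(-24) = 200*(-24) = -4800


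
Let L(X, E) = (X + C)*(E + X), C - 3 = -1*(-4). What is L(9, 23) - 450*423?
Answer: -189838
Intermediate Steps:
C = 7 (C = 3 - 1*(-4) = 3 + 4 = 7)
L(X, E) = (7 + X)*(E + X) (L(X, E) = (X + 7)*(E + X) = (7 + X)*(E + X))
L(9, 23) - 450*423 = (9² + 7*23 + 7*9 + 23*9) - 450*423 = (81 + 161 + 63 + 207) - 190350 = 512 - 190350 = -189838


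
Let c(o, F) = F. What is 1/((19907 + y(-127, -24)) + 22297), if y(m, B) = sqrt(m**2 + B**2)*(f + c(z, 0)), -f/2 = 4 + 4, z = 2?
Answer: 10551/444225284 + sqrt(16705)/111056321 ≈ 2.4915e-5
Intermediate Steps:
f = -16 (f = -2*(4 + 4) = -2*8 = -16)
y(m, B) = -16*sqrt(B**2 + m**2) (y(m, B) = sqrt(m**2 + B**2)*(-16 + 0) = sqrt(B**2 + m**2)*(-16) = -16*sqrt(B**2 + m**2))
1/((19907 + y(-127, -24)) + 22297) = 1/((19907 - 16*sqrt((-24)**2 + (-127)**2)) + 22297) = 1/((19907 - 16*sqrt(576 + 16129)) + 22297) = 1/((19907 - 16*sqrt(16705)) + 22297) = 1/(42204 - 16*sqrt(16705))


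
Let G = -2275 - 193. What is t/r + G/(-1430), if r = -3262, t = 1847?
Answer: 2704703/2332330 ≈ 1.1597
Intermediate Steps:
G = -2468
t/r + G/(-1430) = 1847/(-3262) - 2468/(-1430) = 1847*(-1/3262) - 2468*(-1/1430) = -1847/3262 + 1234/715 = 2704703/2332330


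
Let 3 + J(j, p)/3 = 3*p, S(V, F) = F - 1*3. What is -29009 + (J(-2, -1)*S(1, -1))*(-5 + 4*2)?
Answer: -28793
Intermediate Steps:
S(V, F) = -3 + F (S(V, F) = F - 3 = -3 + F)
J(j, p) = -9 + 9*p (J(j, p) = -9 + 3*(3*p) = -9 + 9*p)
-29009 + (J(-2, -1)*S(1, -1))*(-5 + 4*2) = -29009 + ((-9 + 9*(-1))*(-3 - 1))*(-5 + 4*2) = -29009 + ((-9 - 9)*(-4))*(-5 + 8) = -29009 - 18*(-4)*3 = -29009 + 72*3 = -29009 + 216 = -28793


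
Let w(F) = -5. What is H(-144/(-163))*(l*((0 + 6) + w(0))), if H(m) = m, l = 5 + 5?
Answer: 1440/163 ≈ 8.8344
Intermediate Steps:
l = 10
H(-144/(-163))*(l*((0 + 6) + w(0))) = (-144/(-163))*(10*((0 + 6) - 5)) = (-144*(-1/163))*(10*(6 - 5)) = 144*(10*1)/163 = (144/163)*10 = 1440/163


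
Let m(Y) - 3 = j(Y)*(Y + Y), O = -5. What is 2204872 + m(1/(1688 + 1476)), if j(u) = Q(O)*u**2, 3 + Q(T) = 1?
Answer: 17459564485537999/7918618736 ≈ 2.2049e+6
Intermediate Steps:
Q(T) = -2 (Q(T) = -3 + 1 = -2)
j(u) = -2*u**2
m(Y) = 3 - 4*Y**3 (m(Y) = 3 + (-2*Y**2)*(Y + Y) = 3 + (-2*Y**2)*(2*Y) = 3 - 4*Y**3)
2204872 + m(1/(1688 + 1476)) = 2204872 + (3 - 4/(1688 + 1476)**3) = 2204872 + (3 - 4*(1/3164)**3) = 2204872 + (3 - 4*1/31674474944) = 2204872 + (3 - 1/7918618736) = 2204872 + 23755856207/7918618736 = 17459564485537999/7918618736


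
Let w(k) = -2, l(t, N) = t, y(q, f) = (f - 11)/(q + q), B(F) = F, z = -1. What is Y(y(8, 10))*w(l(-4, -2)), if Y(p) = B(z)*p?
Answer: -⅛ ≈ -0.12500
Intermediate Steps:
y(q, f) = (-11 + f)/(2*q) (y(q, f) = (-11 + f)/((2*q)) = (-11 + f)*(1/(2*q)) = (-11 + f)/(2*q))
Y(p) = -p
Y(y(8, 10))*w(l(-4, -2)) = -(-11 + 10)/(2*8)*(-2) = -(-1)/(2*8)*(-2) = -1*(-1/16)*(-2) = (1/16)*(-2) = -⅛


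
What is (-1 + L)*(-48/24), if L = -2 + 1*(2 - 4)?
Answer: 10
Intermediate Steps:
L = -4 (L = -2 + 1*(-2) = -2 - 2 = -4)
(-1 + L)*(-48/24) = (-1 - 4)*(-48/24) = -(-240)/24 = -5*(-2) = 10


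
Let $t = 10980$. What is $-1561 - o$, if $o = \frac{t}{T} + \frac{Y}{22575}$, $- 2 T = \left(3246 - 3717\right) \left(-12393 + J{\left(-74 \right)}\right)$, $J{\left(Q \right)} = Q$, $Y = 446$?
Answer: $- \frac{9853685344957}{6312353775} \approx -1561.0$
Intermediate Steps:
$T = - \frac{5871957}{2}$ ($T = - \frac{\left(3246 - 3717\right) \left(-12393 - 74\right)}{2} = - \frac{\left(-471\right) \left(-12467\right)}{2} = \left(- \frac{1}{2}\right) 5871957 = - \frac{5871957}{2} \approx -2.936 \cdot 10^{6}$)
$o = \frac{101102182}{6312353775}$ ($o = \frac{10980}{- \frac{5871957}{2}} + \frac{446}{22575} = 10980 \left(- \frac{2}{5871957}\right) + 446 \cdot \frac{1}{22575} = - \frac{7320}{1957319} + \frac{446}{22575} = \frac{101102182}{6312353775} \approx 0.016017$)
$-1561 - o = -1561 - \frac{101102182}{6312353775} = - \frac{9853685344957}{6312353775}$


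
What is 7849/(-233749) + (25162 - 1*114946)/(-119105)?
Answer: 20052065071/27840674645 ≈ 0.72024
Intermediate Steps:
7849/(-233749) + (25162 - 1*114946)/(-119105) = 7849*(-1/233749) + (25162 - 114946)*(-1/119105) = -7849/233749 - 89784*(-1/119105) = -7849/233749 + 89784/119105 = 20052065071/27840674645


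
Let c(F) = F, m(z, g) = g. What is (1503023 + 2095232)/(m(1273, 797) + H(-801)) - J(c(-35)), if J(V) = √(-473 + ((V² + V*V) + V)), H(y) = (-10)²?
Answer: 3598255/897 - √1942 ≈ 3967.4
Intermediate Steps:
H(y) = 100
J(V) = √(-473 + V + 2*V²) (J(V) = √(-473 + ((V² + V²) + V)) = √(-473 + (2*V² + V)) = √(-473 + (V + 2*V²)) = √(-473 + V + 2*V²))
(1503023 + 2095232)/(m(1273, 797) + H(-801)) - J(c(-35)) = (1503023 + 2095232)/(797 + 100) - √(-473 - 35 + 2*(-35)²) = 3598255/897 - √(-473 - 35 + 2*1225) = 3598255*(1/897) - √(-473 - 35 + 2450) = 3598255/897 - √1942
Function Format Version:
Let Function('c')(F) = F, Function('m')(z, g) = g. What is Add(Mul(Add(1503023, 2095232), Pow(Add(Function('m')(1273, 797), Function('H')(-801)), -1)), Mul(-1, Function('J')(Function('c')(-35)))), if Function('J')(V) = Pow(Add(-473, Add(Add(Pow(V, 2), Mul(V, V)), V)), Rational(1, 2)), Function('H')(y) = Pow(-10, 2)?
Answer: Add(Rational(3598255, 897), Mul(-1, Pow(1942, Rational(1, 2)))) ≈ 3967.4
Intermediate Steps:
Function('H')(y) = 100
Function('J')(V) = Pow(Add(-473, V, Mul(2, Pow(V, 2))), Rational(1, 2)) (Function('J')(V) = Pow(Add(-473, Add(Add(Pow(V, 2), Pow(V, 2)), V)), Rational(1, 2)) = Pow(Add(-473, Add(Mul(2, Pow(V, 2)), V)), Rational(1, 2)) = Pow(Add(-473, Add(V, Mul(2, Pow(V, 2)))), Rational(1, 2)) = Pow(Add(-473, V, Mul(2, Pow(V, 2))), Rational(1, 2)))
Add(Mul(Add(1503023, 2095232), Pow(Add(Function('m')(1273, 797), Function('H')(-801)), -1)), Mul(-1, Function('J')(Function('c')(-35)))) = Add(Mul(Add(1503023, 2095232), Pow(Add(797, 100), -1)), Mul(-1, Pow(Add(-473, -35, Mul(2, Pow(-35, 2))), Rational(1, 2)))) = Add(Mul(3598255, Pow(897, -1)), Mul(-1, Pow(Add(-473, -35, Mul(2, 1225)), Rational(1, 2)))) = Add(Mul(3598255, Rational(1, 897)), Mul(-1, Pow(Add(-473, -35, 2450), Rational(1, 2)))) = Add(Rational(3598255, 897), Mul(-1, Pow(1942, Rational(1, 2))))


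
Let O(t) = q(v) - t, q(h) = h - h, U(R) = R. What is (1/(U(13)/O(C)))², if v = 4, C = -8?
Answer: 64/169 ≈ 0.37870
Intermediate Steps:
q(h) = 0
O(t) = -t (O(t) = 0 - t = -t)
(1/(U(13)/O(C)))² = (1/(13/((-1*(-8)))))² = (1/(13/8))² = (8/13)² = 64/169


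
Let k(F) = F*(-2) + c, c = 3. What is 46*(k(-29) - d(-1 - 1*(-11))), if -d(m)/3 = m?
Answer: 4186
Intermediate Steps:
d(m) = -3*m
k(F) = 3 - 2*F (k(F) = F*(-2) + 3 = -2*F + 3 = 3 - 2*F)
46*(k(-29) - d(-1 - 1*(-11))) = 46*((3 - 2*(-29)) - (-3)*(-1 - 1*(-11))) = 46*((3 + 58) - (-3)*(-1 + 11)) = 46*(61 - (-3)*10) = 46*(61 - 1*(-30)) = 46*(61 + 30) = 46*91 = 4186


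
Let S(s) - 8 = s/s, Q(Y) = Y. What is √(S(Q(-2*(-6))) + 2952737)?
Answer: √2952746 ≈ 1718.4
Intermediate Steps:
S(s) = 9 (S(s) = 8 + s/s = 8 + 1 = 9)
√(S(Q(-2*(-6))) + 2952737) = √(9 + 2952737) = √2952746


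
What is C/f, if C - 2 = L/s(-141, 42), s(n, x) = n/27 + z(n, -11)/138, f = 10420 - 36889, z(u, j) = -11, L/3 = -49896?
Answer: -61975222/58099455 ≈ -1.0667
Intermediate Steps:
L = -149688 (L = 3*(-49896) = -149688)
f = -26469
s(n, x) = -11/138 + n/27 (s(n, x) = n/27 - 11/138 = -11/138 + n/27)
C = 61975222/2195 (C = 2 - 149688/(-11/138 + (1/27)*(-141)) = 2 - 149688/(-11/138 - 47/9) = 2 - 149688/(-2195/414) = 2 - 149688*(-414/2195) = 2 + 61970832/2195 = 61975222/2195 ≈ 28235.)
C/f = (61975222/2195)/(-26469) = (61975222/2195)*(-1/26469) = -61975222/58099455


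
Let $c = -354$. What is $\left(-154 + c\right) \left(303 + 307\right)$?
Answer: $-309880$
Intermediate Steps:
$\left(-154 + c\right) \left(303 + 307\right) = \left(-154 - 354\right) \left(303 + 307\right) = \left(-508\right) 610 = -309880$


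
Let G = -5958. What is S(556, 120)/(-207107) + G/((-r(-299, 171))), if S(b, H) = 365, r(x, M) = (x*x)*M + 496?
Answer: -4346200949/3166265692169 ≈ -0.0013727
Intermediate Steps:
r(x, M) = 496 + M*x**2 (r(x, M) = x**2*M + 496 = M*x**2 + 496 = 496 + M*x**2)
S(556, 120)/(-207107) + G/((-r(-299, 171))) = 365/(-207107) - 5958*(-1/(496 + 171*(-299)**2)) = 365*(-1/207107) - 5958*(-1/(496 + 171*89401)) = -365/207107 - 5958*(-1/(496 + 15287571)) = -365/207107 - 5958/((-1*15288067)) = -365/207107 - 5958/(-15288067) = -365/207107 - 5958*(-1/15288067) = -365/207107 + 5958/15288067 = -4346200949/3166265692169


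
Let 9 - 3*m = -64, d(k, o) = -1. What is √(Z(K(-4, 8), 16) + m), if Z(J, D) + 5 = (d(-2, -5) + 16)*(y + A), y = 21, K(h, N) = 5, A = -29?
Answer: I*√906/3 ≈ 10.033*I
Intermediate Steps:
m = 73/3 (m = 3 - ⅓*(-64) = 3 + 64/3 = 73/3 ≈ 24.333)
Z(J, D) = -125 (Z(J, D) = -5 + (-1 + 16)*(21 - 29) = -5 + 15*(-8) = -5 - 120 = -125)
√(Z(K(-4, 8), 16) + m) = √(-125 + 73/3) = √(-302/3) = I*√906/3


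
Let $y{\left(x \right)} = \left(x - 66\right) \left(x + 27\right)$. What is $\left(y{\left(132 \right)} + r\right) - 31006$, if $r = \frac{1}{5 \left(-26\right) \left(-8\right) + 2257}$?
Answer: $- \frac{67628063}{3297} \approx -20512.0$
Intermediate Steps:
$y{\left(x \right)} = \left(-66 + x\right) \left(27 + x\right)$
$r = \frac{1}{3297}$ ($r = \frac{1}{\left(-130\right) \left(-8\right) + 2257} = \frac{1}{1040 + 2257} = \frac{1}{3297} \approx 0.00030331$)
$\left(y{\left(132 \right)} + r\right) - 31006 = \left(\left(-1782 + 132^{2} - 5148\right) + \frac{1}{3297}\right) - 31006 = \left(\left(-1782 + 17424 - 5148\right) + \frac{1}{3297}\right) - 31006 = \left(10494 + \frac{1}{3297}\right) - 31006 = \frac{34598719}{3297} - 31006 = - \frac{67628063}{3297}$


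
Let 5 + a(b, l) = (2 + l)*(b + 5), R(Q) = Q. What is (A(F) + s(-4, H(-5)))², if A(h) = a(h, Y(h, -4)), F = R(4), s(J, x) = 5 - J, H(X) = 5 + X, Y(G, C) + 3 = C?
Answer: 1681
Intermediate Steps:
Y(G, C) = -3 + C
F = 4
a(b, l) = -5 + (2 + l)*(5 + b) (a(b, l) = -5 + (2 + l)*(b + 5) = -5 + (2 + l)*(5 + b))
A(h) = -30 - 5*h (A(h) = 5 + 2*h + 5*(-3 - 4) + h*(-3 - 4) = 5 + 2*h + 5*(-7) + h*(-7) = 5 + 2*h - 35 - 7*h = -30 - 5*h)
(A(F) + s(-4, H(-5)))² = ((-30 - 5*4) + (5 - 1*(-4)))² = ((-30 - 20) + (5 + 4))² = (-50 + 9)² = (-41)² = 1681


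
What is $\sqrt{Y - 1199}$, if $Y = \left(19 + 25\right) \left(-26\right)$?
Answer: $i \sqrt{2343} \approx 48.405 i$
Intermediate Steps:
$Y = -1144$ ($Y = 44 \left(-26\right) = -1144$)
$\sqrt{Y - 1199} = \sqrt{-1144 - 1199} = \sqrt{-2343} = i \sqrt{2343}$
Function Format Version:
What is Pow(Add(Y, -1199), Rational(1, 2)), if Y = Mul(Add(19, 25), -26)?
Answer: Mul(I, Pow(2343, Rational(1, 2))) ≈ Mul(48.405, I)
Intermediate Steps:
Y = -1144 (Y = Mul(44, -26) = -1144)
Pow(Add(Y, -1199), Rational(1, 2)) = Pow(Add(-1144, -1199), Rational(1, 2)) = Pow(-2343, Rational(1, 2)) = Mul(I, Pow(2343, Rational(1, 2)))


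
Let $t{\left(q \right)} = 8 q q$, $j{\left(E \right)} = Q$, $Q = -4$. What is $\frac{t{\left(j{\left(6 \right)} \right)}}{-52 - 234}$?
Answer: $- \frac{64}{143} \approx -0.44755$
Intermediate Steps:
$j{\left(E \right)} = -4$
$t{\left(q \right)} = 8 q^{2}$
$\frac{t{\left(j{\left(6 \right)} \right)}}{-52 - 234} = \frac{8 \left(-4\right)^{2}}{-52 - 234} = \frac{8 \cdot 16}{-52 - 234} = \frac{128}{-286} = 128 \left(- \frac{1}{286}\right) = - \frac{64}{143}$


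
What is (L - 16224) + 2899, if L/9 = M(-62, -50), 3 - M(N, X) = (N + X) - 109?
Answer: -11309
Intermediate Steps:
M(N, X) = 112 - N - X (M(N, X) = 3 - ((N + X) - 109) = 3 - (-109 + N + X) = 3 + (109 - N - X) = 112 - N - X)
L = 2016 (L = 9*(112 - 1*(-62) - 1*(-50)) = 9*(112 + 62 + 50) = 9*224 = 2016)
(L - 16224) + 2899 = (2016 - 16224) + 2899 = -14208 + 2899 = -11309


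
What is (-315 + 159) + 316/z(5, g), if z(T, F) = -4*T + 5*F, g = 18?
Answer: -5302/35 ≈ -151.49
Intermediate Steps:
(-315 + 159) + 316/z(5, g) = (-315 + 159) + 316/(-4*5 + 5*18) = -156 + 316/(-20 + 90) = -156 + 316/70 = -156 + 316*(1/70) = -156 + 158/35 = -5302/35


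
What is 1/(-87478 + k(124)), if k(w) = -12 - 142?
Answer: -1/87632 ≈ -1.1411e-5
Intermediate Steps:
k(w) = -154
1/(-87478 + k(124)) = 1/(-87478 - 154) = 1/(-87632) = -1/87632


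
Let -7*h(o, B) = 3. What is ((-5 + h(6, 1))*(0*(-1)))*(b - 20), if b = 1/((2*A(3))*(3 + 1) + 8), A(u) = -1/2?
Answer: 0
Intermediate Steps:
h(o, B) = -3/7 (h(o, B) = -⅐*3 = -3/7)
A(u) = -½ (A(u) = -1*½ = -½)
b = ¼ (b = 1/((2*(-½))*(3 + 1) + 8) = 1/(-1*4 + 8) = 1/(-4 + 8) = 1/4 = ¼ ≈ 0.25000)
((-5 + h(6, 1))*(0*(-1)))*(b - 20) = ((-5 - 3/7)*(0*(-1)))*(¼ - 20) = -38/7*0*(-79/4) = 0*(-79/4) = 0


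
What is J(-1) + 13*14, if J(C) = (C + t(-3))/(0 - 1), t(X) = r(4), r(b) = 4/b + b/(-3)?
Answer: 550/3 ≈ 183.33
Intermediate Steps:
r(b) = 4/b - b/3 (r(b) = 4/b + b*(-⅓) = 4/b - b/3)
t(X) = -⅓ (t(X) = 4/4 - ⅓*4 = 4*(¼) - 4/3 = 1 - 4/3 = -⅓)
J(C) = ⅓ - C (J(C) = (C - ⅓)/(0 - 1) = (-⅓ + C)/(-1) = (-⅓ + C)*(-1) = ⅓ - C)
J(-1) + 13*14 = (⅓ - 1*(-1)) + 13*14 = (⅓ + 1) + 182 = 4/3 + 182 = 550/3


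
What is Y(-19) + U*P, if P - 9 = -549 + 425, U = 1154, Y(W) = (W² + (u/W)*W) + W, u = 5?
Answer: -132363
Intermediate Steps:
Y(W) = 5 + W + W² (Y(W) = (W² + (5/W)*W) + W = (W² + 5) + W = (5 + W²) + W = 5 + W + W²)
P = -115 (P = 9 + (-549 + 425) = 9 - 124 = -115)
Y(-19) + U*P = (5 - 19 + (-19)²) + 1154*(-115) = (5 - 19 + 361) - 132710 = 347 - 132710 = -132363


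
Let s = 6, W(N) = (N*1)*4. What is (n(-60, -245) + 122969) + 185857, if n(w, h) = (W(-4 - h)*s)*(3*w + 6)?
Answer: -697590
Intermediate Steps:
W(N) = 4*N (W(N) = N*4 = 4*N)
n(w, h) = (-96 - 24*h)*(6 + 3*w) (n(w, h) = ((4*(-4 - h))*6)*(3*w + 6) = ((-16 - 4*h)*6)*(6 + 3*w) = (-96 - 24*h)*(6 + 3*w))
(n(-60, -245) + 122969) + 185857 = (-72*(2 - 60)*(4 - 245) + 122969) + 185857 = (-72*(-58)*(-241) + 122969) + 185857 = (-1006416 + 122969) + 185857 = -883447 + 185857 = -697590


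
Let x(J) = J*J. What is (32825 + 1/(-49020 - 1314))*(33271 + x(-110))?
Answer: 74962580931679/50334 ≈ 1.4893e+9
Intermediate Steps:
x(J) = J²
(32825 + 1/(-49020 - 1314))*(33271 + x(-110)) = (32825 + 1/(-49020 - 1314))*(33271 + (-110)²) = (32825 + 1/(-50334))*(33271 + 12100) = (32825 - 1/50334)*45371 = (1652213549/50334)*45371 = 74962580931679/50334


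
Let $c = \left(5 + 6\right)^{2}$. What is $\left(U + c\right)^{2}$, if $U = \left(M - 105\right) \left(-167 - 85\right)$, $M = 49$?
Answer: $202578289$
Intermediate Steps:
$U = 14112$ ($U = \left(49 - 105\right) \left(-167 - 85\right) = \left(-56\right) \left(-252\right) = 14112$)
$c = 121$ ($c = 11^{2} = 121$)
$\left(U + c\right)^{2} = \left(14112 + 121\right)^{2} = 14233^{2} = 202578289$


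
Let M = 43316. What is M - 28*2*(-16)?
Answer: 44212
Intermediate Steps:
M - 28*2*(-16) = 43316 - 28*2*(-16) = 43316 - 56*(-16) = 43316 - 1*(-896) = 43316 + 896 = 44212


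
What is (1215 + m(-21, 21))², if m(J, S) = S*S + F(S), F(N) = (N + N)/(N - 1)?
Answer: 274929561/100 ≈ 2.7493e+6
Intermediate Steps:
F(N) = 2*N/(-1 + N) (F(N) = (2*N)/(-1 + N) = 2*N/(-1 + N))
m(J, S) = S² + 2*S/(-1 + S) (m(J, S) = S*S + 2*S/(-1 + S) = S² + 2*S/(-1 + S))
(1215 + m(-21, 21))² = (1215 + 21*(2 + 21*(-1 + 21))/(-1 + 21))² = (1215 + 21*(2 + 21*20)/20)² = (1215 + 21*(1/20)*(2 + 420))² = (1215 + 21*(1/20)*422)² = (1215 + 4431/10)² = (16581/10)² = 274929561/100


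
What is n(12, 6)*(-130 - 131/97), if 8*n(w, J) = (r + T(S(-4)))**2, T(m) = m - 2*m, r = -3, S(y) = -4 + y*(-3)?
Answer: -1541661/776 ≈ -1986.7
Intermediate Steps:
S(y) = -4 - 3*y
T(m) = -m
n(w, J) = 121/8 (n(w, J) = (-3 - (-4 - 3*(-4)))**2/8 = (-3 - (-4 + 12))**2/8 = (-3 - 1*8)**2/8 = (-3 - 8)**2/8 = (1/8)*(-11)**2 = (1/8)*121 = 121/8)
n(12, 6)*(-130 - 131/97) = 121*(-130 - 131/97)/8 = (121/8)*(-12741/97) = -1541661/776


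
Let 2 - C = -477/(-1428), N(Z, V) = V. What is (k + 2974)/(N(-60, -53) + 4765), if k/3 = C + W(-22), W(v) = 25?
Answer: 1453703/2242912 ≈ 0.64813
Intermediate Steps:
C = 793/476 (C = 2 - (-477)/(-1428) = 2 - (-477)*(-1)/1428 = 2 - 1*159/476 = 2 - 159/476 = 793/476 ≈ 1.6660)
k = 38079/476 (k = 3*(793/476 + 25) = 3*(12693/476) = 38079/476 ≈ 79.998)
(k + 2974)/(N(-60, -53) + 4765) = (38079/476 + 2974)/(-53 + 4765) = (1453703/476)/4712 = (1453703/476)*(1/4712) = 1453703/2242912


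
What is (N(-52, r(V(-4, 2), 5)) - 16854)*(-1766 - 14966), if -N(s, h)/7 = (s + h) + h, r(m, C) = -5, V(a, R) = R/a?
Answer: 274739440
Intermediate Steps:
N(s, h) = -14*h - 7*s (N(s, h) = -7*((s + h) + h) = -7*((h + s) + h) = -7*(s + 2*h) = -14*h - 7*s)
(N(-52, r(V(-4, 2), 5)) - 16854)*(-1766 - 14966) = ((-14*(-5) - 7*(-52)) - 16854)*(-1766 - 14966) = ((70 + 364) - 16854)*(-16732) = (434 - 16854)*(-16732) = -16420*(-16732) = 274739440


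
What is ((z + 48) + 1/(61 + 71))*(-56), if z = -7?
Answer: -75782/33 ≈ -2296.4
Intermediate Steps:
((z + 48) + 1/(61 + 71))*(-56) = ((-7 + 48) + 1/(61 + 71))*(-56) = (41 + 1/132)*(-56) = (5413/132)*(-56) = -75782/33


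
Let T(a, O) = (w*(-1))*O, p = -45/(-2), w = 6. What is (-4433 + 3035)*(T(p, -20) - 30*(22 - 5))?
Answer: 545220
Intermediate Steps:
p = 45/2 (p = -45*(-½) = 45/2 ≈ 22.500)
T(a, O) = -6*O (T(a, O) = (6*(-1))*O = -6*O)
(-4433 + 3035)*(T(p, -20) - 30*(22 - 5)) = (-4433 + 3035)*(-6*(-20) - 30*(22 - 5)) = -1398*(120 - 30*17) = -1398*(120 - 510) = -1398*(-390) = 545220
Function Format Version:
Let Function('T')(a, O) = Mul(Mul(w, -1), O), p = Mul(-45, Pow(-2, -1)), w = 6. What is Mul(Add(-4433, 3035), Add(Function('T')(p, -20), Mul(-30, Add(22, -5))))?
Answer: 545220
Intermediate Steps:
p = Rational(45, 2) (p = Mul(-45, Rational(-1, 2)) = Rational(45, 2) ≈ 22.500)
Function('T')(a, O) = Mul(-6, O) (Function('T')(a, O) = Mul(Mul(6, -1), O) = Mul(-6, O))
Mul(Add(-4433, 3035), Add(Function('T')(p, -20), Mul(-30, Add(22, -5)))) = Mul(Add(-4433, 3035), Add(Mul(-6, -20), Mul(-30, Add(22, -5)))) = Mul(-1398, Add(120, Mul(-30, 17))) = Mul(-1398, Add(120, -510)) = Mul(-1398, -390) = 545220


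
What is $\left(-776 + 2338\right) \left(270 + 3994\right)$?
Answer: $6660368$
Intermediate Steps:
$\left(-776 + 2338\right) \left(270 + 3994\right) = 1562 \cdot 4264 = 6660368$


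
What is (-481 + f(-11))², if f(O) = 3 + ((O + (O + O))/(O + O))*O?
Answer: 978121/4 ≈ 2.4453e+5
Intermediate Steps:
f(O) = 3 + 3*O/2 (f(O) = 3 + ((O + 2*O)/((2*O)))*O = 3 + ((3*O)*(1/(2*O)))*O = 3 + 3*O/2)
(-481 + f(-11))² = (-481 + (3 + (3/2)*(-11)))² = (-481 + (3 - 33/2))² = (-481 - 27/2)² = (-989/2)² = 978121/4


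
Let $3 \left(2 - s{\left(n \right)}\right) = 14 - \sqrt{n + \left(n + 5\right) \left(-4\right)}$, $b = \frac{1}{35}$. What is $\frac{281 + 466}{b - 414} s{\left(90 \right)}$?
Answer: $\frac{69720}{14489} - \frac{8715 i \sqrt{290}}{14489} \approx 4.8119 - 10.243 i$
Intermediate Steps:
$b = \frac{1}{35} \approx 0.028571$
$s{\left(n \right)} = - \frac{8}{3} + \frac{\sqrt{-20 - 3 n}}{3}$ ($s{\left(n \right)} = 2 - \frac{14 - \sqrt{n + \left(n + 5\right) \left(-4\right)}}{3} = 2 - \frac{14 - \sqrt{n + \left(5 + n\right) \left(-4\right)}}{3} = 2 - \frac{14 - \sqrt{n - \left(20 + 4 n\right)}}{3} = 2 - \frac{14 - \sqrt{-20 - 3 n}}{3} = 2 + \left(- \frac{14}{3} + \frac{\sqrt{-20 - 3 n}}{3}\right) = - \frac{8}{3} + \frac{\sqrt{-20 - 3 n}}{3}$)
$\frac{281 + 466}{b - 414} s{\left(90 \right)} = \frac{281 + 466}{\frac{1}{35} - 414} \left(- \frac{8}{3} + \frac{\sqrt{-20 - 270}}{3}\right) = \frac{747}{- \frac{14489}{35}} \left(- \frac{8}{3} + \frac{\sqrt{-20 - 270}}{3}\right) = 747 \left(- \frac{35}{14489}\right) \left(- \frac{8}{3} + \frac{\sqrt{-290}}{3}\right) = - \frac{26145 \left(- \frac{8}{3} + \frac{i \sqrt{290}}{3}\right)}{14489} = \frac{69720}{14489} - \frac{8715 i \sqrt{290}}{14489}$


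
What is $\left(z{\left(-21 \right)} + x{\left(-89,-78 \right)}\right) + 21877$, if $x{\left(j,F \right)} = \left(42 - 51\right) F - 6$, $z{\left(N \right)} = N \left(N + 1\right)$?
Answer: $22993$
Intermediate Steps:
$z{\left(N \right)} = N \left(1 + N\right)$
$x{\left(j,F \right)} = -6 - 9 F$ ($x{\left(j,F \right)} = - 9 F - 6 = -6 - 9 F$)
$\left(z{\left(-21 \right)} + x{\left(-89,-78 \right)}\right) + 21877 = \left(- 21 \left(1 - 21\right) - -696\right) + 21877 = \left(\left(-21\right) \left(-20\right) + \left(-6 + 702\right)\right) + 21877 = \left(420 + 696\right) + 21877 = 1116 + 21877 = 22993$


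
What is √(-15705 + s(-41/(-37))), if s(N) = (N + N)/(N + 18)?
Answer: I*√7850070571/707 ≈ 125.32*I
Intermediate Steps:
s(N) = 2*N/(18 + N) (s(N) = (2*N)/(18 + N) = 2*N/(18 + N))
√(-15705 + s(-41/(-37))) = √(-15705 + 2*(-41/(-37))/(18 - 41/(-37))) = √(-15705 + 2*(-41*(-1/37))/(18 - 41*(-1/37))) = √(-15705 + 2*(41/37)/(18 + 41/37)) = √(-15705 + 2*(41/37)/(707/37)) = √(-15705 + 2*(41/37)*(37/707)) = √(-15705 + 82/707) = √(-11103353/707) = I*√7850070571/707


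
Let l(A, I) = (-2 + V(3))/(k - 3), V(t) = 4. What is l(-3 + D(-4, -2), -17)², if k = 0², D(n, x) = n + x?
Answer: 4/9 ≈ 0.44444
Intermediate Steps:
k = 0
l(A, I) = -⅔ (l(A, I) = (-2 + 4)/(0 - 3) = 2/(-3) = 2*(-⅓) = -⅔)
l(-3 + D(-4, -2), -17)² = (-⅔)² = 4/9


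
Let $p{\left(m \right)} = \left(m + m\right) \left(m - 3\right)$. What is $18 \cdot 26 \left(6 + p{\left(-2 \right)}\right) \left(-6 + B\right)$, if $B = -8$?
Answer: $-170352$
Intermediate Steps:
$p{\left(m \right)} = 2 m \left(-3 + m\right)$
$18 \cdot 26 \left(6 + p{\left(-2 \right)}\right) \left(-6 + B\right) = 18 \cdot 26 \left(6 + 2 \left(-2\right) \left(-3 - 2\right)\right) \left(-6 - 8\right) = 468 \left(6 + 2 \left(-2\right) \left(-5\right)\right) \left(-14\right) = 468 \left(6 + 20\right) \left(-14\right) = 468 \cdot 26 \left(-14\right) = 468 \left(-364\right) = -170352$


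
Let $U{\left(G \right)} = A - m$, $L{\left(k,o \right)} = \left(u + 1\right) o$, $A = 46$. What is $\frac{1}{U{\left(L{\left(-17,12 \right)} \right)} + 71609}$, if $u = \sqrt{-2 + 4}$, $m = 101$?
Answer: $\frac{1}{71554} \approx 1.3975 \cdot 10^{-5}$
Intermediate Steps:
$u = \sqrt{2} \approx 1.4142$
$L{\left(k,o \right)} = o \left(1 + \sqrt{2}\right)$ ($L{\left(k,o \right)} = \left(\sqrt{2} + 1\right) o = \left(1 + \sqrt{2}\right) o = o \left(1 + \sqrt{2}\right)$)
$U{\left(G \right)} = -55$ ($U{\left(G \right)} = 46 - 101 = -55$)
$\frac{1}{U{\left(L{\left(-17,12 \right)} \right)} + 71609} = \frac{1}{-55 + 71609} = \frac{1}{71554}$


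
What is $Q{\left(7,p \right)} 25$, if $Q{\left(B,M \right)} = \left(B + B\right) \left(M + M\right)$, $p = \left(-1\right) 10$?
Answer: $-7000$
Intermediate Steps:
$p = -10$
$Q{\left(B,M \right)} = 4 B M$ ($Q{\left(B,M \right)} = 2 B 2 M = 4 B M$)
$Q{\left(7,p \right)} 25 = 4 \cdot 7 \left(-10\right) 25 = \left(-280\right) 25 = -7000$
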